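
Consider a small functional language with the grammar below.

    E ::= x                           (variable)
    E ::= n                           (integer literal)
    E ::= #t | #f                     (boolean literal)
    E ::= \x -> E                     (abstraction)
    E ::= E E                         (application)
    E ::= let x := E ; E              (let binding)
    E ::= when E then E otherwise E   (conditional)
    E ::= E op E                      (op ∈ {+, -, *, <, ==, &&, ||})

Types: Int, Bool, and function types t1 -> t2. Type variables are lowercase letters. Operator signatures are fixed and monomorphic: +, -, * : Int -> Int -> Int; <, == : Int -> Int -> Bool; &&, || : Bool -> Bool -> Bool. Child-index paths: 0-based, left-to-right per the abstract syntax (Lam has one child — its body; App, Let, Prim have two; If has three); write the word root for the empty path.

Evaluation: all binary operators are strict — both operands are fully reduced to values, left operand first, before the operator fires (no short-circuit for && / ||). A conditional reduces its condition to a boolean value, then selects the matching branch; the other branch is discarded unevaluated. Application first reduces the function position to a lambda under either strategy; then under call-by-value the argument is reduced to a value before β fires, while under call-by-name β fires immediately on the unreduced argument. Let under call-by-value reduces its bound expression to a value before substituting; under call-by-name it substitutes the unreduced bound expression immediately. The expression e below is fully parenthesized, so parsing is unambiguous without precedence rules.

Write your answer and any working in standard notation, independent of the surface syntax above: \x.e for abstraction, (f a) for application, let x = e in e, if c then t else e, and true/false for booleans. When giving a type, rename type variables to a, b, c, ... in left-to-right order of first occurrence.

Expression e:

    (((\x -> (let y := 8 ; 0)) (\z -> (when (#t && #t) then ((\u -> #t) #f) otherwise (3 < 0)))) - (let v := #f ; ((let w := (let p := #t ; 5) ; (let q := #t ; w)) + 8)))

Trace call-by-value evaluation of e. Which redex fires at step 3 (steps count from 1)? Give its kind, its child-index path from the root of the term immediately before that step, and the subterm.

Answer: let at 1 : (let v = false in ((let w = (let p = true in 5) in (let q = true in w)) + 8))

Derivation:
step 0: (((\x.(let y = 8 in 0)) (\z.(if (true && true) then ((\u.true) false) else (3 < 0)))) - (let v = false in ((let w = (let p = true in 5) in (let q = true in w)) + 8)))
step 1: [beta@0] ((let y = 8 in 0) - (let v = false in ((let w = (let p = true in 5) in (let q = true in w)) + 8)))
step 2: [let@0] (0 - (let v = false in ((let w = (let p = true in 5) in (let q = true in w)) + 8)))
step 3: [let@1] (0 - ((let w = (let p = true in 5) in (let q = true in w)) + 8))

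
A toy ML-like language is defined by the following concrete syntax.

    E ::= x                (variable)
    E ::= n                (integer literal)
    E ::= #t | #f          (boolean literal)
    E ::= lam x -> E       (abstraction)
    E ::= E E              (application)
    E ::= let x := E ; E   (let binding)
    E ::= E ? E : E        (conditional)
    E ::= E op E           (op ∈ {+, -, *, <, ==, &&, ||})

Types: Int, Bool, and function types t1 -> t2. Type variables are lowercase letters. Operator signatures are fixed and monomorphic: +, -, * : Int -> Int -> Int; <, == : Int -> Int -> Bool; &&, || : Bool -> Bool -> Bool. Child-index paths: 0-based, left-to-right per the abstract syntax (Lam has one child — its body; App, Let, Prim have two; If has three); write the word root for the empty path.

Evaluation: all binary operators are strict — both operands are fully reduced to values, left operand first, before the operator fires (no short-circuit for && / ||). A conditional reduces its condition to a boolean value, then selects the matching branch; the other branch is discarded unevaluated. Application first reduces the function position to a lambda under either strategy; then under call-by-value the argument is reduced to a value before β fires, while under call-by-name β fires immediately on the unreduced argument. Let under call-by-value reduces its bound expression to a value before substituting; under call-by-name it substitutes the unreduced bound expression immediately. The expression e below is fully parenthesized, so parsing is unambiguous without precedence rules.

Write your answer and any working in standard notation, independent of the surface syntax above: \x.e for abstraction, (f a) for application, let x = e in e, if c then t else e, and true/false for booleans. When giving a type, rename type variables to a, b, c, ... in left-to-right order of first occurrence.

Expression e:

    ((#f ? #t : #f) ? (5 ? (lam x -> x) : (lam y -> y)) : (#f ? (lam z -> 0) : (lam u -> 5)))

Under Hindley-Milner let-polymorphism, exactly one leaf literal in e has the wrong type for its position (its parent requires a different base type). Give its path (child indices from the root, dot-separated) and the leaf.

Derivation:
  unify Bool ~ Bool
  unify Bool ~ Bool
  unify Bool ~ Bool
  unify Int ~ Bool
  FAIL: mismatch Int ~ Bool

Answer: 1.0 : 5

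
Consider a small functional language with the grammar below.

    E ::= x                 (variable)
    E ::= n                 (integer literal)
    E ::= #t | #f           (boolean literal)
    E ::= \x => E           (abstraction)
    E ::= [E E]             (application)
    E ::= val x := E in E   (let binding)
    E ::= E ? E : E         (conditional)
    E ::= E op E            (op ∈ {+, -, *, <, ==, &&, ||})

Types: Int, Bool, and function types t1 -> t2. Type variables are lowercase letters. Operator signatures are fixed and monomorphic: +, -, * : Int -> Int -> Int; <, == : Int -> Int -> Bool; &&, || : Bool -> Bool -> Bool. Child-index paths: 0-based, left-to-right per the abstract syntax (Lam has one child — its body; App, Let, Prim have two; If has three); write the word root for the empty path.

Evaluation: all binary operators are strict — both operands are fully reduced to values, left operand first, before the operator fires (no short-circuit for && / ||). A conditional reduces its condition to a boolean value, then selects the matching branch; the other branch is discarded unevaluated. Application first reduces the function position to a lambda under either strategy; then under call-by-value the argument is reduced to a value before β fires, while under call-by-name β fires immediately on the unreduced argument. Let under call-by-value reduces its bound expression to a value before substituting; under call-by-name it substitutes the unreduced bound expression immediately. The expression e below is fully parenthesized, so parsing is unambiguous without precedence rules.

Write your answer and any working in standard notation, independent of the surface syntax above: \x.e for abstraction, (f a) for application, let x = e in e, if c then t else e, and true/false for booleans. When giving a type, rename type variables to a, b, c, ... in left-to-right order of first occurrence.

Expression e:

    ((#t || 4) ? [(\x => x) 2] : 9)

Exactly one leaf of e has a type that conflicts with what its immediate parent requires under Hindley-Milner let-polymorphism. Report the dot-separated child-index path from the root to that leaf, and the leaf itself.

Working:
  unify Bool ~ Bool
  unify Int ~ Bool
  FAIL: mismatch Int ~ Bool

Answer: 0.1 : 4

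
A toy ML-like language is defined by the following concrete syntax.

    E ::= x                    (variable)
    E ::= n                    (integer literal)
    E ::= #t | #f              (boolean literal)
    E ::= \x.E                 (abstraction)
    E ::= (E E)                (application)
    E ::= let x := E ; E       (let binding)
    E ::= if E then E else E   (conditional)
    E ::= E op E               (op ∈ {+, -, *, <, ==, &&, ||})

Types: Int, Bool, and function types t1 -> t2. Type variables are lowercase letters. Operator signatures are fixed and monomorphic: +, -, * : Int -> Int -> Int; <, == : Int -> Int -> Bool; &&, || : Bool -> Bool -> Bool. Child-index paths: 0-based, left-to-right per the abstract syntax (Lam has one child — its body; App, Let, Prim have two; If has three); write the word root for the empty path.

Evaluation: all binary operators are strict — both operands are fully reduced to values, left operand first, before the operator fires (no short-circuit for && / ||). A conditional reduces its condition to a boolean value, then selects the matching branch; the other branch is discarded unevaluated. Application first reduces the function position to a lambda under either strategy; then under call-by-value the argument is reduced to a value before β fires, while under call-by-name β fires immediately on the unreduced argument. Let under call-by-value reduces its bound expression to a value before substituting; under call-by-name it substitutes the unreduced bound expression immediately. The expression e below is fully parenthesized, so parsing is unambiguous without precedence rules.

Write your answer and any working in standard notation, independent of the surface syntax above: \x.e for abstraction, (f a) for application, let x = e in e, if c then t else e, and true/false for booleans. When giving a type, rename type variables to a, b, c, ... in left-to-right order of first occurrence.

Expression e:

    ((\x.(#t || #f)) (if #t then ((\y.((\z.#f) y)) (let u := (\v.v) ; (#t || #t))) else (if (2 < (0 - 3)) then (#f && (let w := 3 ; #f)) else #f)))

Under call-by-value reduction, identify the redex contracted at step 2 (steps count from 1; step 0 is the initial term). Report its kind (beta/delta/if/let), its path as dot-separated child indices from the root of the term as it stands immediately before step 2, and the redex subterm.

Answer: let at 1.1 : (let u = (\v.v) in (true || true))

Derivation:
step 0: ((\x.(true || false)) (if true then ((\y.((\z.false) y)) (let u = (\v.v) in (true || true))) else (if (2 < (0 - 3)) then (false && (let w = 3 in false)) else false)))
step 1: [if@1] ((\x.(true || false)) ((\y.((\z.false) y)) (let u = (\v.v) in (true || true))))
step 2: [let@1.1] ((\x.(true || false)) ((\y.((\z.false) y)) (true || true)))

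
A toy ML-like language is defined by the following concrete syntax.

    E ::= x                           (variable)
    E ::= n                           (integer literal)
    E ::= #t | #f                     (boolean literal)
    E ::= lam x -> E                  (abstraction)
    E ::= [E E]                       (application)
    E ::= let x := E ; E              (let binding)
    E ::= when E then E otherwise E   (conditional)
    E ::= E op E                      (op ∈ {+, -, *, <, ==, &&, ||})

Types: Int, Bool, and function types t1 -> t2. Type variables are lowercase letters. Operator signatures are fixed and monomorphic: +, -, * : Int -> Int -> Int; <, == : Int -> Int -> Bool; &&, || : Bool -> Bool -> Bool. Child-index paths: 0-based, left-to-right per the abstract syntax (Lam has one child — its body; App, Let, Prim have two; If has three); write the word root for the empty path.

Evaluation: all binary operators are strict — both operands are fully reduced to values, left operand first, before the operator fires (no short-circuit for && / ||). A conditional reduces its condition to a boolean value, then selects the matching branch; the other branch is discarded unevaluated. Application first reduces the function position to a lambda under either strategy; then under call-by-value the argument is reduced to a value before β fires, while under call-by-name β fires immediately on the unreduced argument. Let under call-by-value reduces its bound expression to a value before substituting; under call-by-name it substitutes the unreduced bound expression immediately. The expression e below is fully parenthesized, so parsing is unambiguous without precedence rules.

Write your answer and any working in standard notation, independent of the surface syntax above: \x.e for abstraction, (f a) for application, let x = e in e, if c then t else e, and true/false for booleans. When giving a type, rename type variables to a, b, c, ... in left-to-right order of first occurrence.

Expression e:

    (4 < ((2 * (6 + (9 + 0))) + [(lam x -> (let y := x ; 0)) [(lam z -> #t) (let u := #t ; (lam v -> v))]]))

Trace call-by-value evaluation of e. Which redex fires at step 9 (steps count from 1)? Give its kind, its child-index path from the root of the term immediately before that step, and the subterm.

Working:
step 0: (4 < ((2 * (6 + (9 + 0))) + ((\x.(let y = x in 0)) ((\z.true) (let u = true in (\v.v))))))
step 1: [delta@1.0.1.1] (4 < ((2 * (6 + 9)) + ((\x.(let y = x in 0)) ((\z.true) (let u = true in (\v.v))))))
step 2: [delta@1.0.1] (4 < ((2 * 15) + ((\x.(let y = x in 0)) ((\z.true) (let u = true in (\v.v))))))
step 3: [delta@1.0] (4 < (30 + ((\x.(let y = x in 0)) ((\z.true) (let u = true in (\v.v))))))
step 4: [let@1.1.1.1] (4 < (30 + ((\x.(let y = x in 0)) ((\z.true) (\v.v)))))
step 5: [beta@1.1.1] (4 < (30 + ((\x.(let y = x in 0)) true)))
step 6: [beta@1.1] (4 < (30 + (let y = true in 0)))
step 7: [let@1.1] (4 < (30 + 0))
step 8: [delta@1] (4 < 30)
step 9: [delta@root] true

Answer: delta at root : (4 < 30)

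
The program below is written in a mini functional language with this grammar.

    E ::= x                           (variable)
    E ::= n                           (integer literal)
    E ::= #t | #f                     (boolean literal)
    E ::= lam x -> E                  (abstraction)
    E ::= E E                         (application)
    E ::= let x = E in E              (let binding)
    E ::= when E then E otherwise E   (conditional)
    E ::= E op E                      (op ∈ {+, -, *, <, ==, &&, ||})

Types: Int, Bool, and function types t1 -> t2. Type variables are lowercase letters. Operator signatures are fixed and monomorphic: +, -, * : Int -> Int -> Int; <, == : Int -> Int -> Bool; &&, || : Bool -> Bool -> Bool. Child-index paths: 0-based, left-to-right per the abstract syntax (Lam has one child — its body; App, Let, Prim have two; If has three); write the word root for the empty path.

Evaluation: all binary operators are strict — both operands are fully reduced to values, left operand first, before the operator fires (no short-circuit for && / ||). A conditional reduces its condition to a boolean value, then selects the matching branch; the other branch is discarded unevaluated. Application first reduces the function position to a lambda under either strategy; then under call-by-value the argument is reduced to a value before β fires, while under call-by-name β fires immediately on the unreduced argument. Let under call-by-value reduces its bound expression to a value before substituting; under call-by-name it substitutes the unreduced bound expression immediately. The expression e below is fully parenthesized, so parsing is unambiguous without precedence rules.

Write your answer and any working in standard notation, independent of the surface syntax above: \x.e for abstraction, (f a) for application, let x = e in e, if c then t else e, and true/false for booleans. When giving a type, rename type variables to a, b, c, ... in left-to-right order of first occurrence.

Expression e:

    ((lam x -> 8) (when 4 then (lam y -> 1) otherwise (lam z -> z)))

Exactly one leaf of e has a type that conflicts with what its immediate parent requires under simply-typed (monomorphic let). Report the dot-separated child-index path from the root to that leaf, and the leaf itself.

Answer: 1.0 : 4

Trace:
\x._ : a -> Int
  unify Int ~ Bool
  FAIL: mismatch Int ~ Bool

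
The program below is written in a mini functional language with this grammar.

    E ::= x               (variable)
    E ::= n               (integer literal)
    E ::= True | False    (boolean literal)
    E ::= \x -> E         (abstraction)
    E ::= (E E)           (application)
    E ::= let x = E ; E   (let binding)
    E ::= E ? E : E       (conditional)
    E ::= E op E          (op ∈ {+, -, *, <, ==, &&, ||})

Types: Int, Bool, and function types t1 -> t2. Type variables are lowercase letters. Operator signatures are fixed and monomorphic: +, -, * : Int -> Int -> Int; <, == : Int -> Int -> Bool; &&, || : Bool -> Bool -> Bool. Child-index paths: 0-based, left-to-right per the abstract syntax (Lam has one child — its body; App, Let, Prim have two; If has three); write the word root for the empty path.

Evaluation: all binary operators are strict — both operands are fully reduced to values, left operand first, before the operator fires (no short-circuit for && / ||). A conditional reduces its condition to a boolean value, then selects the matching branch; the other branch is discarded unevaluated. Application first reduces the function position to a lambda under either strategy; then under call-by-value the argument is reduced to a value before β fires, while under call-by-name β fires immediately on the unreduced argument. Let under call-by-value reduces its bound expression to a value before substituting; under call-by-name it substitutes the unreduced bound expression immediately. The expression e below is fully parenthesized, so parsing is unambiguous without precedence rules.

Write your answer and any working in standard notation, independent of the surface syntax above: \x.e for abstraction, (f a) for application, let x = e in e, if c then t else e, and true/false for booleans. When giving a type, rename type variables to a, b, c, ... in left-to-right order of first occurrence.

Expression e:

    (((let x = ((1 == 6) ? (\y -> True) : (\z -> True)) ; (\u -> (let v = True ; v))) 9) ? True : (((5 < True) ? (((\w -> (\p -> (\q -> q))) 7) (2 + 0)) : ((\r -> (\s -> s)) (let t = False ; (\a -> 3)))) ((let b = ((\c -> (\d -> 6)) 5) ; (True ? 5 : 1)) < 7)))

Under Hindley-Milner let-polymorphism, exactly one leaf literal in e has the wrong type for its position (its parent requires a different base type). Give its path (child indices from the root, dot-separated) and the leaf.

Working:
  unify Int ~ Int
  unify Int ~ Int
  unify Bool ~ Bool
\y._ : a -> Bool
\z._ : b -> Bool
  unify a -> Bool ~ b -> Bool
  unify a ~ b
  unify Bool ~ Bool
let x : forall. b -> Bool
let v : Bool
v : Bool
\u._ : c -> Bool
  unify c -> Bool ~ Int -> d
  unify c ~ Int
  unify Bool ~ d
_ _ : Bool
  unify Bool ~ Bool
  unify Int ~ Int
  unify Bool ~ Int
  FAIL: mismatch Bool ~ Int

Answer: 2.0.0.1 : true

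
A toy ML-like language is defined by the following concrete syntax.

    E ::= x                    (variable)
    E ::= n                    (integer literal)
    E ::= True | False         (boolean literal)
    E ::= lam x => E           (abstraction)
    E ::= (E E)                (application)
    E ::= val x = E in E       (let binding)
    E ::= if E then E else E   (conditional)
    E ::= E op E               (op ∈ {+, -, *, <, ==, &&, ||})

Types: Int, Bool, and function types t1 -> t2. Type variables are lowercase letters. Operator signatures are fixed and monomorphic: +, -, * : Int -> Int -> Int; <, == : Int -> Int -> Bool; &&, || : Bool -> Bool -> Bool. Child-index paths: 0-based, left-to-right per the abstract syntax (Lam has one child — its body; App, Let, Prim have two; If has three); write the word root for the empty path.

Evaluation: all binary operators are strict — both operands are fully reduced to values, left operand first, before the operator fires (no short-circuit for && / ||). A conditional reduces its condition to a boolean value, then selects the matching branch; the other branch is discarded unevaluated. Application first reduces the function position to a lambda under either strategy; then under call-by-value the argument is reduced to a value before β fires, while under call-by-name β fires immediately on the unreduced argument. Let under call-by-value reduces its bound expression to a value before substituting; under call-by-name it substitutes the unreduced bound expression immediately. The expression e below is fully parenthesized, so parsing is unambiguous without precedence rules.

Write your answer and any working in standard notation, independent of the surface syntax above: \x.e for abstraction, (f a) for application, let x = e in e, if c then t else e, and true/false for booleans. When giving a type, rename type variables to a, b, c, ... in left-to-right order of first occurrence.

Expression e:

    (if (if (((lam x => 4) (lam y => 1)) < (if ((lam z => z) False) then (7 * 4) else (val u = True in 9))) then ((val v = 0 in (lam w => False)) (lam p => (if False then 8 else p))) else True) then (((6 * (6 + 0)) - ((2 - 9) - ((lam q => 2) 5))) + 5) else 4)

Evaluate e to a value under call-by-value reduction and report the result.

Derivation:
step 0: (if (if (((\x.4) (\y.1)) < (if ((\z.z) false) then (7 * 4) else (let u = true in 9))) then ((let v = 0 in (\w.false)) (\p.(if false then 8 else p))) else true) then (((6 * (6 + 0)) - ((2 - 9) - ((\q.2) 5))) + 5) else 4)
step 1: [beta@0.0.0] (if (if (4 < (if ((\z.z) false) then (7 * 4) else (let u = true in 9))) then ((let v = 0 in (\w.false)) (\p.(if false then 8 else p))) else true) then (((6 * (6 + 0)) - ((2 - 9) - ((\q.2) 5))) + 5) else 4)
step 2: [beta@0.0.1.0] (if (if (4 < (if false then (7 * 4) else (let u = true in 9))) then ((let v = 0 in (\w.false)) (\p.(if false then 8 else p))) else true) then (((6 * (6 + 0)) - ((2 - 9) - ((\q.2) 5))) + 5) else 4)
step 3: [if@0.0.1] (if (if (4 < (let u = true in 9)) then ((let v = 0 in (\w.false)) (\p.(if false then 8 else p))) else true) then (((6 * (6 + 0)) - ((2 - 9) - ((\q.2) 5))) + 5) else 4)
step 4: [let@0.0.1] (if (if (4 < 9) then ((let v = 0 in (\w.false)) (\p.(if false then 8 else p))) else true) then (((6 * (6 + 0)) - ((2 - 9) - ((\q.2) 5))) + 5) else 4)
step 5: [delta@0.0] (if (if true then ((let v = 0 in (\w.false)) (\p.(if false then 8 else p))) else true) then (((6 * (6 + 0)) - ((2 - 9) - ((\q.2) 5))) + 5) else 4)
step 6: [if@0] (if ((let v = 0 in (\w.false)) (\p.(if false then 8 else p))) then (((6 * (6 + 0)) - ((2 - 9) - ((\q.2) 5))) + 5) else 4)
step 7: [let@0.0] (if ((\w.false) (\p.(if false then 8 else p))) then (((6 * (6 + 0)) - ((2 - 9) - ((\q.2) 5))) + 5) else 4)
step 8: [beta@0] (if false then (((6 * (6 + 0)) - ((2 - 9) - ((\q.2) 5))) + 5) else 4)
step 9: [if@root] 4

Answer: 4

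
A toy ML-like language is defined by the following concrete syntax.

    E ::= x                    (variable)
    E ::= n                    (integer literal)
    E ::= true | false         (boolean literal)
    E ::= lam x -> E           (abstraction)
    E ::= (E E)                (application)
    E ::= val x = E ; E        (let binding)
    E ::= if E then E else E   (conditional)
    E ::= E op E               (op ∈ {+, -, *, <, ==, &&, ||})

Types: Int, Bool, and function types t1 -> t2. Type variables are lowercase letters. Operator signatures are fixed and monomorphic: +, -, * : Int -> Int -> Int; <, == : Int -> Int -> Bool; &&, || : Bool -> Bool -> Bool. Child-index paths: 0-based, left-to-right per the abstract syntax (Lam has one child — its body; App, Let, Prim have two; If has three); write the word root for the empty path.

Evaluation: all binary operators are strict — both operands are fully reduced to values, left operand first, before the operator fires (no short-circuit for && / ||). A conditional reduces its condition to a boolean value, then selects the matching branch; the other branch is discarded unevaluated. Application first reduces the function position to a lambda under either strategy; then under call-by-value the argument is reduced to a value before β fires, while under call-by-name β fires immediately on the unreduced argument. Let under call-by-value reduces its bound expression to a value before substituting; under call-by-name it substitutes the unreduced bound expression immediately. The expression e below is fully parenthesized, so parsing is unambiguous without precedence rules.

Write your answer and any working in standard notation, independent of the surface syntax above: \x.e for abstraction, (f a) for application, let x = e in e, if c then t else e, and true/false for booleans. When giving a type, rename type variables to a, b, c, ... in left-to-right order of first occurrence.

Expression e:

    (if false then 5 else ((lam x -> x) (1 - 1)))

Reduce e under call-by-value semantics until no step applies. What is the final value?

Answer: 0

Trace:
step 0: (if false then 5 else ((\x.x) (1 - 1)))
step 1: [if@root] ((\x.x) (1 - 1))
step 2: [delta@1] ((\x.x) 0)
step 3: [beta@root] 0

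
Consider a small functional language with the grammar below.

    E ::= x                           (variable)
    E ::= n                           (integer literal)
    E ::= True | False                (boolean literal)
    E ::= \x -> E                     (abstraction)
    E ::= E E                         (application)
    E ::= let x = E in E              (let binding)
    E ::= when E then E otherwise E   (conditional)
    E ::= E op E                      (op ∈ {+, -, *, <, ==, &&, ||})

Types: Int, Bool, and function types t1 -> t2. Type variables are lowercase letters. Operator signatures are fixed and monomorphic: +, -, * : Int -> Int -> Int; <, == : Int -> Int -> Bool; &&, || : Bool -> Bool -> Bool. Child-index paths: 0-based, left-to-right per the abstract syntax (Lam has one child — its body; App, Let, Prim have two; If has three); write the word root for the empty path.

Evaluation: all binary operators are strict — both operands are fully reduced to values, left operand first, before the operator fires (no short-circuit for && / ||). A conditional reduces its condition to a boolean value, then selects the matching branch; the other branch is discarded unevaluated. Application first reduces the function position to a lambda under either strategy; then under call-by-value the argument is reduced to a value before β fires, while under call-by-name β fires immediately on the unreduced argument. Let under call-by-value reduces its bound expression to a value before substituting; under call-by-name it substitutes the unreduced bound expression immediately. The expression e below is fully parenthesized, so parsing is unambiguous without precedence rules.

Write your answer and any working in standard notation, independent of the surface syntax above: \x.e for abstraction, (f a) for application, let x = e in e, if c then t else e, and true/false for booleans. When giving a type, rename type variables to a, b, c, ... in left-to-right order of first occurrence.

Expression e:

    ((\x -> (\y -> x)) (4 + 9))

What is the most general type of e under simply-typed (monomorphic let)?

Trace:
x : a
\y._ : b -> a
\x._ : a -> b -> a
  unify Int ~ Int
  unify Int ~ Int
  unify a -> b -> a ~ Int -> c
  unify a ~ Int
  unify b -> Int ~ c
_ _ : b -> Int

Answer: a -> Int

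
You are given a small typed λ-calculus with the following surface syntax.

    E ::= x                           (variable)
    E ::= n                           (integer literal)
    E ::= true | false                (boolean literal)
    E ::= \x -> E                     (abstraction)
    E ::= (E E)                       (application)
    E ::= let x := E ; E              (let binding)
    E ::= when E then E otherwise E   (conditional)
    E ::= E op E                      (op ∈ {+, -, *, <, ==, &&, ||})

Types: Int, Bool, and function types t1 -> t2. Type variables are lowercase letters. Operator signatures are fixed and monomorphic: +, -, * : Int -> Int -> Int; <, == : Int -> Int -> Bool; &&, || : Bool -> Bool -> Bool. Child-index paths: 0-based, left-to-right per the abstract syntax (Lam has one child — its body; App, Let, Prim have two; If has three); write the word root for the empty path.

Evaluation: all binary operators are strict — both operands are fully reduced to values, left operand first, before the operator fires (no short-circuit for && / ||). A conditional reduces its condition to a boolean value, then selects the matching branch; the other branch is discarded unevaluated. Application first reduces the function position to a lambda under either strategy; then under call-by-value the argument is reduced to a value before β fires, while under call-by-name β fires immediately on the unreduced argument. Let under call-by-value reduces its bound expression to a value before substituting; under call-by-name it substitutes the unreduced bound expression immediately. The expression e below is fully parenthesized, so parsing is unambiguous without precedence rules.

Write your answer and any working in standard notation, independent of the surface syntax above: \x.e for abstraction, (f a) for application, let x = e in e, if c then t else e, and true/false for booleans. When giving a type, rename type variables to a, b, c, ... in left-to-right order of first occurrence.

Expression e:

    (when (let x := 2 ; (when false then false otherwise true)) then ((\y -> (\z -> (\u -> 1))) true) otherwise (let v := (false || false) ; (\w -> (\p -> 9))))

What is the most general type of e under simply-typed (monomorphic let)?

Answer: a -> b -> Int

Derivation:
let x : Int
  unify Bool ~ Bool
  unify Bool ~ Bool
  unify Bool ~ Bool
\u._ : c -> Int
\z._ : b -> c -> Int
\y._ : a -> b -> c -> Int
  unify a -> b -> c -> Int ~ Bool -> d
  unify a ~ Bool
  unify b -> c -> Int ~ d
_ _ : b -> c -> Int
  unify Bool ~ Bool
  unify Bool ~ Bool
let v : Bool
\p._ : f -> Int
\w._ : e -> f -> Int
  unify b -> c -> Int ~ e -> f -> Int
  unify b ~ e
  unify c -> Int ~ f -> Int
  unify c ~ f
  unify Int ~ Int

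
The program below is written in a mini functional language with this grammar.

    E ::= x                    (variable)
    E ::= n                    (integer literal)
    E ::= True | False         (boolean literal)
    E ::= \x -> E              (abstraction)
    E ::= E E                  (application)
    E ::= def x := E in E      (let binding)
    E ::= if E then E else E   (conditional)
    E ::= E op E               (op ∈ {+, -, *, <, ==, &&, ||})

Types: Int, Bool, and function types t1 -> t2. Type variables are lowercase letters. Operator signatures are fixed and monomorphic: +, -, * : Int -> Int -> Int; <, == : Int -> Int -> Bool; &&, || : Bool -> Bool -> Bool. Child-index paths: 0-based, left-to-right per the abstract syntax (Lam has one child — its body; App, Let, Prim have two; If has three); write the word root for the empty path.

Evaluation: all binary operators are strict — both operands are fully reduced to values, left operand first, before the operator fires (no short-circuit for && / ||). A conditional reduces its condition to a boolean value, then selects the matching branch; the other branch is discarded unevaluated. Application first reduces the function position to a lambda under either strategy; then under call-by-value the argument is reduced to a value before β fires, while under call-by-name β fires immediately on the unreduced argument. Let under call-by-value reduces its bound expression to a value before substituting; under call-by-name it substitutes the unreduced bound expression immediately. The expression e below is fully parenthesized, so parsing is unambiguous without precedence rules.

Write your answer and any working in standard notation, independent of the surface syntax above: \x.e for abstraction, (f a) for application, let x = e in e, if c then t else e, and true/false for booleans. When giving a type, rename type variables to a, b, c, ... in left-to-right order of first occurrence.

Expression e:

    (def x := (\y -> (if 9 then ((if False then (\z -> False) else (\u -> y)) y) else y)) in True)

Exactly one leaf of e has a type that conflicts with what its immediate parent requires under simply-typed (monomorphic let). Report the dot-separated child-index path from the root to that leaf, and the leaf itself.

Derivation:
  unify Int ~ Bool
  FAIL: mismatch Int ~ Bool

Answer: 0.0.0 : 9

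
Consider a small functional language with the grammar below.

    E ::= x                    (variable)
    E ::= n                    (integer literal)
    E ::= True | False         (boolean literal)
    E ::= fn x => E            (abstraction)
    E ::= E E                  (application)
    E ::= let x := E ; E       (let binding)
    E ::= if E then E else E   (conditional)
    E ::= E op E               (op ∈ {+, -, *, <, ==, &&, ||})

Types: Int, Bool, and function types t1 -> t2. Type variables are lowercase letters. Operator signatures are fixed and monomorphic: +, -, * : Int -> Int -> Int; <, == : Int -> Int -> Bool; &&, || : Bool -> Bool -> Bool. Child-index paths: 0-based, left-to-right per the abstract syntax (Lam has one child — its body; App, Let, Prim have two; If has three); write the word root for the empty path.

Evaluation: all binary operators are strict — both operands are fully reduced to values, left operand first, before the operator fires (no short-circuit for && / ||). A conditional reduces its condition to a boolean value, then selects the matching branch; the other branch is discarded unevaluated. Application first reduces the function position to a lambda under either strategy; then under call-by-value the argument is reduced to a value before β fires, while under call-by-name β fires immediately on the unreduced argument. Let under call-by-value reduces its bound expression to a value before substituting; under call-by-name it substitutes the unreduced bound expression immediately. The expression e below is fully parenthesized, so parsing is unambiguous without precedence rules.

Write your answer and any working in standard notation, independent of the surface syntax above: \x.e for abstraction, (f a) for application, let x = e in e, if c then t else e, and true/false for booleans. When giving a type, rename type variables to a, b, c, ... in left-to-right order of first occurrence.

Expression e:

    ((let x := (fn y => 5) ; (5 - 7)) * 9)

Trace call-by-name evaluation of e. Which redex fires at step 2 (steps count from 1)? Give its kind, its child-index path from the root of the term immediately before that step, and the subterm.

Working:
step 0: ((let x = (\y.5) in (5 - 7)) * 9)
step 1: [let@0] ((5 - 7) * 9)
step 2: [delta@0] (-2 * 9)

Answer: delta at 0 : (5 - 7)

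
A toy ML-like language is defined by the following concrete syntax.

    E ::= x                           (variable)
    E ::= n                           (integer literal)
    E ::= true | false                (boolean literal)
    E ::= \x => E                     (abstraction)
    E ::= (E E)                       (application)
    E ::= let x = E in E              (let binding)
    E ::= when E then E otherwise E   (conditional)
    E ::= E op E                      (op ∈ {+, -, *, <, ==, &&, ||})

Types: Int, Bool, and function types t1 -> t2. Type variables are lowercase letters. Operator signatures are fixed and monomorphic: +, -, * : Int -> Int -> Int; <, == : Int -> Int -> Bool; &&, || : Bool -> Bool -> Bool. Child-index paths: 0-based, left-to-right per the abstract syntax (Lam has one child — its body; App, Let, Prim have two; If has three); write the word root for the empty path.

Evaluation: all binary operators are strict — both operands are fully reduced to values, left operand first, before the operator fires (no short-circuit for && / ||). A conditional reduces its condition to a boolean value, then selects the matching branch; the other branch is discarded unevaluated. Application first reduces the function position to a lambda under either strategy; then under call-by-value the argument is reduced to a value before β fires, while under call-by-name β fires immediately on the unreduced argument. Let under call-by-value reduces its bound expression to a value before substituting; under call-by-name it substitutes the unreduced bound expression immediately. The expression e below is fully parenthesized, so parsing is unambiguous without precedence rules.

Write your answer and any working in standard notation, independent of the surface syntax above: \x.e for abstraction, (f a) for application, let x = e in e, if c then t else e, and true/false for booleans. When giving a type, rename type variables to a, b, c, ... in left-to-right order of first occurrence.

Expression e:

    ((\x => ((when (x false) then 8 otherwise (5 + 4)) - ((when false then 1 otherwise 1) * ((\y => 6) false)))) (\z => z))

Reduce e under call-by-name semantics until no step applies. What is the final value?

Answer: 3

Derivation:
step 0: ((\x.((if (x false) then 8 else (5 + 4)) - ((if false then 1 else 1) * ((\y.6) false)))) (\z.z))
step 1: [beta@root] ((if ((\z.z) false) then 8 else (5 + 4)) - ((if false then 1 else 1) * ((\y.6) false)))
step 2: [beta@0.0] ((if false then 8 else (5 + 4)) - ((if false then 1 else 1) * ((\y.6) false)))
step 3: [if@0] ((5 + 4) - ((if false then 1 else 1) * ((\y.6) false)))
step 4: [delta@0] (9 - ((if false then 1 else 1) * ((\y.6) false)))
step 5: [if@1.0] (9 - (1 * ((\y.6) false)))
step 6: [beta@1.1] (9 - (1 * 6))
step 7: [delta@1] (9 - 6)
step 8: [delta@root] 3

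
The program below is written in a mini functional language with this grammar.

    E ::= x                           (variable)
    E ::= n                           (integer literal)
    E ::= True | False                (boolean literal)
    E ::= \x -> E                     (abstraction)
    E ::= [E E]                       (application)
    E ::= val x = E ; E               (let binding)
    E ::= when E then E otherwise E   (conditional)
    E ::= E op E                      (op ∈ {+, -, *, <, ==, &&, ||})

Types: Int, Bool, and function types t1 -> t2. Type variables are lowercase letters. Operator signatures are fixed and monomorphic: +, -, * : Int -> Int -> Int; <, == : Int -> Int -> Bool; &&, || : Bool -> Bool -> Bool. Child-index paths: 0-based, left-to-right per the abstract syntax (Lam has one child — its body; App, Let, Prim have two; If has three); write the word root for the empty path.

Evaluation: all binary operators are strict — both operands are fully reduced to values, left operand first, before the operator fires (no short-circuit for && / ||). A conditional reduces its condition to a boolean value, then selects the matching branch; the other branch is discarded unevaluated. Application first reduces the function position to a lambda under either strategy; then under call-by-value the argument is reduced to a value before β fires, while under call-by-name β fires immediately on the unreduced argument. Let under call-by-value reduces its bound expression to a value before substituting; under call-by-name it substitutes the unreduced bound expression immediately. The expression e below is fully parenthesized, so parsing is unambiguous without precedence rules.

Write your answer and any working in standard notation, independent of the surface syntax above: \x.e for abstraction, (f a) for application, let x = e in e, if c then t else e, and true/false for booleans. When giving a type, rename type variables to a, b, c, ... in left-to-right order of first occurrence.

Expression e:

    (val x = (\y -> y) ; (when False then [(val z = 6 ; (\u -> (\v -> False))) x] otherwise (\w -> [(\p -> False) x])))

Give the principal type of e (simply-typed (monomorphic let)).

Working:
y : a
\y._ : a -> a
let x : a -> a
  unify Bool ~ Bool
let z : Int
\v._ : c -> Bool
\u._ : b -> c -> Bool
x : a -> a
  unify b -> c -> Bool ~ (a -> a) -> d
  unify b ~ a -> a
  unify c -> Bool ~ d
_ _ : c -> Bool
\p._ : f -> Bool
x : a -> a
  unify f -> Bool ~ (a -> a) -> g
  unify f ~ a -> a
  unify Bool ~ g
_ _ : Bool
\w._ : e -> Bool
  unify c -> Bool ~ e -> Bool
  unify c ~ e
  unify Bool ~ Bool

Answer: a -> Bool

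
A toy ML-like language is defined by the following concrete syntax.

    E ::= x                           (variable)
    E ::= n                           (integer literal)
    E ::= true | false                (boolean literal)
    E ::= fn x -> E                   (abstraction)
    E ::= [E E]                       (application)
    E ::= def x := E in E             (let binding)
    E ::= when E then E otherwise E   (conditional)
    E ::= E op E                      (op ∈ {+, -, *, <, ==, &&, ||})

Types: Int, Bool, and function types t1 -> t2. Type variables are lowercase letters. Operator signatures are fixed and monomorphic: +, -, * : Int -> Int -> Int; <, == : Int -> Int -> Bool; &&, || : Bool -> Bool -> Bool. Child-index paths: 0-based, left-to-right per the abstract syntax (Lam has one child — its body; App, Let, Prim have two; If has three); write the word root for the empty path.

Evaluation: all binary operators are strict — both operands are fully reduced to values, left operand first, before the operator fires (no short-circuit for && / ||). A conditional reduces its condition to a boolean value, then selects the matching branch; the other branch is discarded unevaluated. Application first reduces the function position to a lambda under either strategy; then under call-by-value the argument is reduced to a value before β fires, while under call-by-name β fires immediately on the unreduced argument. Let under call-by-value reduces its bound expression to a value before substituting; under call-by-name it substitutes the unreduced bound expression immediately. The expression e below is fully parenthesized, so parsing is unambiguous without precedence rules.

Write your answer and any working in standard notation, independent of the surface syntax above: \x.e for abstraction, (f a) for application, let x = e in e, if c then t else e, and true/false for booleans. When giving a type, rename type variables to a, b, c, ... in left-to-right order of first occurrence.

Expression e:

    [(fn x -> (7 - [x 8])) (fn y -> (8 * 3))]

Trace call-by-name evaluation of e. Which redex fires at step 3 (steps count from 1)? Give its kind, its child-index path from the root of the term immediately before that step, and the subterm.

Working:
step 0: ((\x.(7 - (x 8))) (\y.(8 * 3)))
step 1: [beta@root] (7 - ((\y.(8 * 3)) 8))
step 2: [beta@1] (7 - (8 * 3))
step 3: [delta@1] (7 - 24)

Answer: delta at 1 : (8 * 3)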